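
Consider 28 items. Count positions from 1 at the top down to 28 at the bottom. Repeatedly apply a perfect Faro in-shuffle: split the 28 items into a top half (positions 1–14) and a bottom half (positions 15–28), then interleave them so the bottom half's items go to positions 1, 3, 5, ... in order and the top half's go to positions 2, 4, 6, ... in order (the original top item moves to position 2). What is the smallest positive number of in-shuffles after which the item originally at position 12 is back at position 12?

28

Follow position 12 under repeated in-shuffles:
12 → 24 → 19 → 9 → 18 → 7 → 14 → 28 → ... → 12 (length 28)
It first returns after 28 in-shuffles.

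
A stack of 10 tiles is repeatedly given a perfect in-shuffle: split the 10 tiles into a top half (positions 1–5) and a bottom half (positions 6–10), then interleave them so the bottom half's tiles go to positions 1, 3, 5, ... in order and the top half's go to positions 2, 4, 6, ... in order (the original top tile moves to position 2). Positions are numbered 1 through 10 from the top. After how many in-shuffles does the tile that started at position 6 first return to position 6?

10

Follow position 6 under repeated in-shuffles:
6 → 1 → 2 → 4 → 8 → 5 → 10 → 9 → 7 → 3 → 6
It first returns after 10 in-shuffles.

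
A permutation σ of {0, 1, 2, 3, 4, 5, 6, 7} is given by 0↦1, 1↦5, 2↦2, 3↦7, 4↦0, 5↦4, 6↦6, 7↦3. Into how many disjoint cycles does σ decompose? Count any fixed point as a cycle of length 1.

4

Cycle decomposition: (0 1 5 4) (2) (3 7) (6).
4 cycles.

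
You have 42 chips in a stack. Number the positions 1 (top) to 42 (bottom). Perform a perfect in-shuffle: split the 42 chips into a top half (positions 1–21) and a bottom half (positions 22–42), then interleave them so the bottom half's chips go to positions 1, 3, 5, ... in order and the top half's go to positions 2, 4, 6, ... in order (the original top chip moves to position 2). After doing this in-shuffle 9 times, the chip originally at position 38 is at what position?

20

Track the chip's position through each in-shuffle:
38 → 33 → 23 → 3 → 6 → 12 → 24 → 5 → 10 → 20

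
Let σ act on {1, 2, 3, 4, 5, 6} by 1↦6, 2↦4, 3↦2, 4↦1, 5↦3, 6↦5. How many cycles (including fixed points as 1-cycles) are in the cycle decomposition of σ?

1

Cycle decomposition: (1 6 5 3 2 4).
1 cycle.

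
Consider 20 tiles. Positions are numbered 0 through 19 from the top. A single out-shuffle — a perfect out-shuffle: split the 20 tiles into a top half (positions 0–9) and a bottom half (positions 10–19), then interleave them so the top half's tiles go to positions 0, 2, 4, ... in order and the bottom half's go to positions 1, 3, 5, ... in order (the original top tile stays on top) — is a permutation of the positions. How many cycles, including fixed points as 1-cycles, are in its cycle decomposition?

Trace each unvisited position around until it returns:
(0) (1 2 4 8 16 13 ... len 18) (19)
3 cycles in total.

3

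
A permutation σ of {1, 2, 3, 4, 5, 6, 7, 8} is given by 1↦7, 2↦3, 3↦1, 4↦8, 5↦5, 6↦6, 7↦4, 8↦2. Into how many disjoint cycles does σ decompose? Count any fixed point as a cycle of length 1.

3

Cycle decomposition: (1 7 4 8 2 3) (5) (6).
3 cycles.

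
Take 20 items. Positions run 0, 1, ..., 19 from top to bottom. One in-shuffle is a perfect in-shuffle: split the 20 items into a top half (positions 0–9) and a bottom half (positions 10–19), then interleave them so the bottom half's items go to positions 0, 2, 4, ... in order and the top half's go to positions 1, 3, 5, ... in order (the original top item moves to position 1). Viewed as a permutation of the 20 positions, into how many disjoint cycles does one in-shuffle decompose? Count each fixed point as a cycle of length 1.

Trace each unvisited position around until it returns:
(0 1 3 7 15 10) (2 5 11) (4 9 19 18 16 12) (6 13) (8 17 14)
5 cycles in total.

5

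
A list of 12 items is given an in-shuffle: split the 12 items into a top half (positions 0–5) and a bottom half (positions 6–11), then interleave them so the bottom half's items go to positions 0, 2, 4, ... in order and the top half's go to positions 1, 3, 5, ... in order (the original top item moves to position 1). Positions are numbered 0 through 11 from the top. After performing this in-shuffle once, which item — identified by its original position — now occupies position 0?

Work backwards from position 0, undoing one in-shuffle at a time:
0 ← 6
So the item now at position 0 started at position 6.

6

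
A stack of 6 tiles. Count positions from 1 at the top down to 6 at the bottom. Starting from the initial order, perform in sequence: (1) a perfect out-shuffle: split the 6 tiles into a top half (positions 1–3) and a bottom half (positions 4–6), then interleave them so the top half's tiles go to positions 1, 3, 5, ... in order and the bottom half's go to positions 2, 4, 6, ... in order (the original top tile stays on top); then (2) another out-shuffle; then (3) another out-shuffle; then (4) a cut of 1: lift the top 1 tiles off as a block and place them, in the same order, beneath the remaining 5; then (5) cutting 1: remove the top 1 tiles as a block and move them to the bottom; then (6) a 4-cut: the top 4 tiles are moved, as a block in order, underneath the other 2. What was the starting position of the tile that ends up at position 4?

2

Undo the operations in reverse order, starting from position 4:
  undo op 6 (cut 4): 4 ← 2
  undo op 5 (cut 1): 2 ← 3
  undo op 4 (cut 1): 3 ← 4
  undo op 3 (out-shuffle, from bottom half): 4 ← 5
  undo op 2 (out-shuffle, from top half): 5 ← 3
  undo op 1 (out-shuffle, from top half): 3 ← 2
So the tile at position 4 came from original position 2.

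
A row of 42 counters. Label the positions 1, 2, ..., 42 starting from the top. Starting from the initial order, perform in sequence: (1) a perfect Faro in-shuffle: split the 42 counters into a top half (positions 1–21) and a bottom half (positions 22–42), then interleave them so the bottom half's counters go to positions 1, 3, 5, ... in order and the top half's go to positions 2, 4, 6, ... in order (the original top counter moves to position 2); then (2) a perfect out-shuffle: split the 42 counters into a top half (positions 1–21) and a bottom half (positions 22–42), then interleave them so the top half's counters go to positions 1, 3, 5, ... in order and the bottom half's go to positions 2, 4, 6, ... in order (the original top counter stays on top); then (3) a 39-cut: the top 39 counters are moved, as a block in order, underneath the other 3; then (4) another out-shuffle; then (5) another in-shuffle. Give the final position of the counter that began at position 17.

32

Track the counter from position 17 forward through each operation:
  after op 1 (in-shuffle): 17 → 34
  after op 2 (out-shuffle): 34 → 26
  after op 3 (cut 39): 26 → 29
  after op 4 (out-shuffle): 29 → 16
  after op 5 (in-shuffle): 16 → 32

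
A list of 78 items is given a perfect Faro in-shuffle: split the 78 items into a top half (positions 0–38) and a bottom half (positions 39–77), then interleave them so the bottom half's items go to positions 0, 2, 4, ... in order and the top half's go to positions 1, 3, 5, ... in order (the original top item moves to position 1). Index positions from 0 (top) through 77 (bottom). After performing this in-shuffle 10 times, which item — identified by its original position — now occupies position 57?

Work backwards from position 57, undoing one in-shuffle at a time:
57 ← 28 ← 53 ← 26 ← 52 ← 65 ← 32 ← 55 ← 27 ← 13 ← 6
So the item now at position 57 started at position 6.

6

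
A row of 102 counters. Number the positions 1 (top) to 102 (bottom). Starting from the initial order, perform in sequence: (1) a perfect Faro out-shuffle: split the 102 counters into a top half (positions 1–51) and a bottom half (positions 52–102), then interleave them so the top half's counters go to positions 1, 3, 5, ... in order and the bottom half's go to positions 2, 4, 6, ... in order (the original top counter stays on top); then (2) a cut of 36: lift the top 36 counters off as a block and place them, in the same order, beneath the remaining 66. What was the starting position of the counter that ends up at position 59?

Undo the operations in reverse order, starting from position 59:
  undo op 2 (cut 36): 59 ← 95
  undo op 1 (out-shuffle, from top half): 95 ← 48
So the counter at position 59 came from original position 48.

48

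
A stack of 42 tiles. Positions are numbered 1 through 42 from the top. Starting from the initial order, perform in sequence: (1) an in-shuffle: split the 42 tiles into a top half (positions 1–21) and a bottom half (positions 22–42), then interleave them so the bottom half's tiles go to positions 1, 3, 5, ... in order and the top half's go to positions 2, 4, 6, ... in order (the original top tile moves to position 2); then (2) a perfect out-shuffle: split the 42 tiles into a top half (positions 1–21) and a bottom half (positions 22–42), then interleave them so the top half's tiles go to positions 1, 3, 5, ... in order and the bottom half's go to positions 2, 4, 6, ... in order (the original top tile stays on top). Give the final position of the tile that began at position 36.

Track the tile from position 36 forward through each operation:
  after op 1 (in-shuffle): 36 → 29
  after op 2 (out-shuffle): 29 → 16

16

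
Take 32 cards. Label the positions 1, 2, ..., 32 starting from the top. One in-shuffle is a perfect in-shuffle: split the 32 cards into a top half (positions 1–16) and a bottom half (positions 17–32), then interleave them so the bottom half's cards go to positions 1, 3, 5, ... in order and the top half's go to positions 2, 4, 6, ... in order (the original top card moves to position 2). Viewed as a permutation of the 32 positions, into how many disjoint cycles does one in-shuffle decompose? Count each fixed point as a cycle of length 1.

4

Trace each unvisited position around until it returns:
(1 2 4 8 16 32 31 29 25 17) (3 6 12 24 15 30 27 21 9 18) (5 10 20 7 14 28 23 13 26 19) (11 22)
4 cycles in total.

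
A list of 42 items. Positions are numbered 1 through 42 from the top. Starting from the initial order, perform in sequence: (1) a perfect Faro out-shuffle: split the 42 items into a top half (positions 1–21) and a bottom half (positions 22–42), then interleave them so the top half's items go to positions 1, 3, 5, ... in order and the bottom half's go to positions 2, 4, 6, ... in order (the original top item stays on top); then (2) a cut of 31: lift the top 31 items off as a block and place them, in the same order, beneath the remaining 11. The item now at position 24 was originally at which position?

7

Undo the operations in reverse order, starting from position 24:
  undo op 2 (cut 31): 24 ← 13
  undo op 1 (out-shuffle, from top half): 13 ← 7
So the item at position 24 came from original position 7.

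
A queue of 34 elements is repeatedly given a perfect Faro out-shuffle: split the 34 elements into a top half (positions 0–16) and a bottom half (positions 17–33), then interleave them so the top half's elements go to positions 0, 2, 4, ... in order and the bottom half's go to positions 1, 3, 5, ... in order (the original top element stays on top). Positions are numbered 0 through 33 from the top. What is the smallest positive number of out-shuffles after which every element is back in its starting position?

10

The out-shuffle permutes the 34 positions with cycle lengths [1, 1, 2, 10, 10, 10].
Every element is home exactly when every cycle has completed a whole number of laps, i.e. after lcm(1, 2, 10) = 10 out-shuffles.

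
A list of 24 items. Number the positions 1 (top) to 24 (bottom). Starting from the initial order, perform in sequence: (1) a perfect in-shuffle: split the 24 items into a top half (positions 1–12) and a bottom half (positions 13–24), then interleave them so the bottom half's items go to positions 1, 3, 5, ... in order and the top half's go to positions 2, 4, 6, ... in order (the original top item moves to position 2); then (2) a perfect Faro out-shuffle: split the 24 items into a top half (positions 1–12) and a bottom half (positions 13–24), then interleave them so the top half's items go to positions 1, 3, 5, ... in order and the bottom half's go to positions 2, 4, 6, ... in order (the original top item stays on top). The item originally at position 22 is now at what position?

14

Track the item from position 22 forward through each operation:
  after op 1 (in-shuffle): 22 → 19
  after op 2 (out-shuffle): 19 → 14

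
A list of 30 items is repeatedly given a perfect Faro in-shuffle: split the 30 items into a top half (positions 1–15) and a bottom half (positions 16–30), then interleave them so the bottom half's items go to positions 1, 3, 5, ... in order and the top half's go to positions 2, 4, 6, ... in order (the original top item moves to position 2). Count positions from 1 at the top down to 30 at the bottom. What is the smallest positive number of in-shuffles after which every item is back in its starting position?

5

The in-shuffle permutes the 30 positions with cycle lengths [5, 5, 5, 5, 5, 5].
Every item is home exactly when every cycle has completed a whole number of laps, i.e. after lcm(5) = 5 in-shuffles.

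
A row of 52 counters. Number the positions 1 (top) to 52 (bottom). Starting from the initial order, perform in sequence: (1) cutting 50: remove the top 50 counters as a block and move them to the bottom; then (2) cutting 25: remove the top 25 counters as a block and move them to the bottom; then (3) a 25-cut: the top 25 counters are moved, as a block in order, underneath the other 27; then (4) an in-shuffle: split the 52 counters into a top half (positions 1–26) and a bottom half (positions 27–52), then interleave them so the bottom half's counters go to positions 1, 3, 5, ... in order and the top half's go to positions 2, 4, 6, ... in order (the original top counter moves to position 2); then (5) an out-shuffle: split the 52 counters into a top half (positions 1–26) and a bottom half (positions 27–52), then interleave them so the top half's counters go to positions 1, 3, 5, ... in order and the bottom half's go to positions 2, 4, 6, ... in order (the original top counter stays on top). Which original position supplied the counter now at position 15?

Undo the operations in reverse order, starting from position 15:
  undo op 5 (out-shuffle, from top half): 15 ← 8
  undo op 4 (in-shuffle, from top half): 8 ← 4
  undo op 3 (cut 25): 4 ← 29
  undo op 2 (cut 25): 29 ← 2
  undo op 1 (cut 50): 2 ← 52
So the counter at position 15 came from original position 52.

52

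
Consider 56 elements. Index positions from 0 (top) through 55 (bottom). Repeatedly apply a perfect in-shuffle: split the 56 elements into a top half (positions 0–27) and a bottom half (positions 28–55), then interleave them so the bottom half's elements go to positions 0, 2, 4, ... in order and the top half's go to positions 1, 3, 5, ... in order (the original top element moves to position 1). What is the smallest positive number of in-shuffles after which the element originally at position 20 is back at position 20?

18

Follow position 20 under repeated in-shuffles:
20 → 41 → 26 → 53 → 50 → 44 → 32 → 8 → 17 → 35 → 14 → 29 → 2 → 5 → 11 → 23 → 47 → 38 → 20
It first returns after 18 in-shuffles.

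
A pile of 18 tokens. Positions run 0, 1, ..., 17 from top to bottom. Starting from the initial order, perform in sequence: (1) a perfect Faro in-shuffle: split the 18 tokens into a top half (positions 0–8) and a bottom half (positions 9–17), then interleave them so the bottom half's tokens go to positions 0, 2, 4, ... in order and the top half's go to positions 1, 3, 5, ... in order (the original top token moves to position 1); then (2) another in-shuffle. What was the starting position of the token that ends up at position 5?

Undo the operations in reverse order, starting from position 5:
  undo op 2 (in-shuffle, from top half): 5 ← 2
  undo op 1 (in-shuffle, from bottom half): 2 ← 10
So the token at position 5 came from original position 10.

10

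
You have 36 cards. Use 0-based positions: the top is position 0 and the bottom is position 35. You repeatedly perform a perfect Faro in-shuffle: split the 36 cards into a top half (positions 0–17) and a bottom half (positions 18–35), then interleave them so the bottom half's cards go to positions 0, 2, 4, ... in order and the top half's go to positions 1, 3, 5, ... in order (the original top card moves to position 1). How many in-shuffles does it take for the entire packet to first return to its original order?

The in-shuffle permutes the 36 positions with cycle lengths [36].
Every card is home exactly when every cycle has completed a whole number of laps, i.e. after lcm(36) = 36 in-shuffles.

36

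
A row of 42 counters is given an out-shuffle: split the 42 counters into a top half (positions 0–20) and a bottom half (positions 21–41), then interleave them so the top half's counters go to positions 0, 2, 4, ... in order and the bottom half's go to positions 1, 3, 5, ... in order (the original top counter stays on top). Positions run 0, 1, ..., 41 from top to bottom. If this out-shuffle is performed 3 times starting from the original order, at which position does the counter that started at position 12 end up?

14

Track the counter's position through each out-shuffle:
12 → 24 → 7 → 14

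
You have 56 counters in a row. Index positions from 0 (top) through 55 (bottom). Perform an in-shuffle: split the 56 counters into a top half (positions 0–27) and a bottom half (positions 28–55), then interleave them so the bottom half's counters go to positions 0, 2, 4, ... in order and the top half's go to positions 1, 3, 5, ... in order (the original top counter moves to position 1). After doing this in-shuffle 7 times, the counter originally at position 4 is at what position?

12

Track the counter's position through each in-shuffle:
4 → 9 → 19 → 39 → 22 → 45 → 34 → 12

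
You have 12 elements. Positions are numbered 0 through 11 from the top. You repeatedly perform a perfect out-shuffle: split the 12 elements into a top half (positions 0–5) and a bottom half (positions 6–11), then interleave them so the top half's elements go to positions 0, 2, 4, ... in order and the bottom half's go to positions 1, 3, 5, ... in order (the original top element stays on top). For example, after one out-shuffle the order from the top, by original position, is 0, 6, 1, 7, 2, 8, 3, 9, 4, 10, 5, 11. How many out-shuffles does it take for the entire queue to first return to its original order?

10

The out-shuffle permutes the 12 positions with cycle lengths [1, 1, 10].
Every element is home exactly when every cycle has completed a whole number of laps, i.e. after lcm(1, 10) = 10 out-shuffles.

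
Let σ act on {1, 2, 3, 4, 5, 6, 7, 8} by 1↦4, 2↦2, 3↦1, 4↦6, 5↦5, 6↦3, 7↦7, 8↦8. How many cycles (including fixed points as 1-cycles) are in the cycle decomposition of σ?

5

Cycle decomposition: (1 4 6 3) (2) (5) (7) (8).
5 cycles.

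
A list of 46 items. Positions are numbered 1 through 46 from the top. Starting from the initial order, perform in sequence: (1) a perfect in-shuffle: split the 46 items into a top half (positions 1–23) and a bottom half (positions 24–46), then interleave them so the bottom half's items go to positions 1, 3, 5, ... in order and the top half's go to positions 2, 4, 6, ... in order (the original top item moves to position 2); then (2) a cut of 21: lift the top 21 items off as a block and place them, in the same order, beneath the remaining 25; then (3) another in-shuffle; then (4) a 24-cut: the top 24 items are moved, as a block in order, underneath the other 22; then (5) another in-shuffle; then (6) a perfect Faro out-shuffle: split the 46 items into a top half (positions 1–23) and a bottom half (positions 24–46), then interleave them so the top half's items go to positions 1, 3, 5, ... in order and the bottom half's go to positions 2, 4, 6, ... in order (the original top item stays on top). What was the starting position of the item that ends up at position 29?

Undo the operations in reverse order, starting from position 29:
  undo op 6 (out-shuffle, from top half): 29 ← 15
  undo op 5 (in-shuffle, from bottom half): 15 ← 31
  undo op 4 (cut 24): 31 ← 9
  undo op 3 (in-shuffle, from bottom half): 9 ← 28
  undo op 2 (cut 21): 28 ← 3
  undo op 1 (in-shuffle, from bottom half): 3 ← 25
So the item at position 29 came from original position 25.

25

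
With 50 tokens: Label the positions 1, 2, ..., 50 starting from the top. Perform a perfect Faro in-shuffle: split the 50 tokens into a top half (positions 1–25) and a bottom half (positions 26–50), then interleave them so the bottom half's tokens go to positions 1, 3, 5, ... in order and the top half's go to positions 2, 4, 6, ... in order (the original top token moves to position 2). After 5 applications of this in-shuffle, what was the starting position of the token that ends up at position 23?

31

Work backwards from position 23, undoing one in-shuffle at a time:
23 ← 37 ← 44 ← 22 ← 11 ← 31
So the token now at position 23 started at position 31.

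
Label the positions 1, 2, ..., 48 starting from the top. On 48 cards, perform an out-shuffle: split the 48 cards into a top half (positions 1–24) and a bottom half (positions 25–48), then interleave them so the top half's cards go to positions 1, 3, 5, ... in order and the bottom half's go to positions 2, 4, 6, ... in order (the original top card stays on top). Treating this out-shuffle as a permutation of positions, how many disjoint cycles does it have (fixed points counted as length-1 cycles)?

Trace each unvisited position around until it returns:
(1) (2 3 5 9 17 33 ... len 23) (6 11 21 41 34 20 ... len 23) (48)
4 cycles in total.

4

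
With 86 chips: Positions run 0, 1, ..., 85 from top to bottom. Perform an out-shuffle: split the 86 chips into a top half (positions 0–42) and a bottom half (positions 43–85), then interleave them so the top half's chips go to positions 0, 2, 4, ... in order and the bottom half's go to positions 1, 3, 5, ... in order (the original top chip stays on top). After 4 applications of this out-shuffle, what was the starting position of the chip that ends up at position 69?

84

Work backwards from position 69, undoing one out-shuffle at a time:
69 ← 77 ← 81 ← 83 ← 84
So the chip now at position 69 started at position 84.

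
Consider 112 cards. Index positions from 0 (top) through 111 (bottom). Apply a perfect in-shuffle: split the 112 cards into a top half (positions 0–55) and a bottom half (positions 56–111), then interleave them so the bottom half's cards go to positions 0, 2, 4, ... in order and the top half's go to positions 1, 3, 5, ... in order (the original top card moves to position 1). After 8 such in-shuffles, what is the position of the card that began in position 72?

42

Track the card's position through each in-shuffle:
72 → 32 → 65 → 18 → 37 → 75 → 38 → 77 → 42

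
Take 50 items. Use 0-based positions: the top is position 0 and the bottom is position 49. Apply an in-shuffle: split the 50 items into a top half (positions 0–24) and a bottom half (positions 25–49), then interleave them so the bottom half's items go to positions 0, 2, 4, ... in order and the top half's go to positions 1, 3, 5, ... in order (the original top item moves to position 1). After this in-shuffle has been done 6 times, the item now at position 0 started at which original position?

Work backwards from position 0, undoing one in-shuffle at a time:
0 ← 25 ← 12 ← 31 ← 15 ← 7 ← 3
So the item now at position 0 started at position 3.

3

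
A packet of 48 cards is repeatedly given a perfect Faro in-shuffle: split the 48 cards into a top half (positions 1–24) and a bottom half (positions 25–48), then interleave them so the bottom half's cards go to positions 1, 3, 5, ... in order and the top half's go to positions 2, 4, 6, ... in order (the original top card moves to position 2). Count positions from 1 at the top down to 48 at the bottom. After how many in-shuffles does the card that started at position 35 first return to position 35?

3

Follow position 35 under repeated in-shuffles:
35 → 21 → 42 → 35
It first returns after 3 in-shuffles.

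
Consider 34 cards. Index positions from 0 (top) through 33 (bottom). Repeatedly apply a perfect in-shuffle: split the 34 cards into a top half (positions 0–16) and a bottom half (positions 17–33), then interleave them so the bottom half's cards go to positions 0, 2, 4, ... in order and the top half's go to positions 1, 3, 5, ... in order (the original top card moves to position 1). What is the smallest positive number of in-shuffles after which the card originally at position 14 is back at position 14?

3

Follow position 14 under repeated in-shuffles:
14 → 29 → 24 → 14
It first returns after 3 in-shuffles.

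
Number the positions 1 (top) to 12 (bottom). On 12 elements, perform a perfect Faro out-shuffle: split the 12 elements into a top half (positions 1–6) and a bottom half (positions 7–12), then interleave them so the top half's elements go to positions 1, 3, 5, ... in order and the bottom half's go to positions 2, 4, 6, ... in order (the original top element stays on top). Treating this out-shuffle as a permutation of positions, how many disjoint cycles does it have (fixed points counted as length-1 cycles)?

3

Trace each unvisited position around until it returns:
(1) (2 3 5 9 6 11 10 8 4 7) (12)
3 cycles in total.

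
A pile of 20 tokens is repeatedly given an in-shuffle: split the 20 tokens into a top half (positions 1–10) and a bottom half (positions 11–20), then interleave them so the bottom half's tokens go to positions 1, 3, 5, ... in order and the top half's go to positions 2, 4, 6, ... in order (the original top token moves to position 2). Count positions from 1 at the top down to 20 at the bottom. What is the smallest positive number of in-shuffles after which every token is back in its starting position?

The in-shuffle permutes the 20 positions with cycle lengths [2, 3, 3, 6, 6].
Every token is home exactly when every cycle has completed a whole number of laps, i.e. after lcm(2, 3, 6) = 6 in-shuffles.

6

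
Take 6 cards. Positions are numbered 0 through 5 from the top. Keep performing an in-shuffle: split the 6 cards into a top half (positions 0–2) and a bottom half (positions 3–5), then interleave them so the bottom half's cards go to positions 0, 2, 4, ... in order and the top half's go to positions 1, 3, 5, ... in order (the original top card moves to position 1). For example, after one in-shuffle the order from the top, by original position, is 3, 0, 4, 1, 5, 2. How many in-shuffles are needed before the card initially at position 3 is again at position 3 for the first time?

3

Follow position 3 under repeated in-shuffles:
3 → 0 → 1 → 3
It first returns after 3 in-shuffles.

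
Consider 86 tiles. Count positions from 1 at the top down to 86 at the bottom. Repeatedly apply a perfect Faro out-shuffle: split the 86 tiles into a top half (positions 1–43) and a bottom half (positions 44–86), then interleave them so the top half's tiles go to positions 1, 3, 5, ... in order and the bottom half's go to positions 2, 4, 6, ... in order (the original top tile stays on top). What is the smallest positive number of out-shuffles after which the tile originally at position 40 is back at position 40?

8

Follow position 40 under repeated out-shuffles:
40 → 79 → 72 → 58 → 30 → 59 → 32 → 63 → 40
It first returns after 8 out-shuffles.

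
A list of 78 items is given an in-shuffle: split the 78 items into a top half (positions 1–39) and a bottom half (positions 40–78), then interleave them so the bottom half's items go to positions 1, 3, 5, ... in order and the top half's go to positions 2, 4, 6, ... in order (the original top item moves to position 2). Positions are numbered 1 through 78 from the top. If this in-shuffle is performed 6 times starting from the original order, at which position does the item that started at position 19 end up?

31

Track the item's position through each in-shuffle:
19 → 38 → 76 → 73 → 67 → 55 → 31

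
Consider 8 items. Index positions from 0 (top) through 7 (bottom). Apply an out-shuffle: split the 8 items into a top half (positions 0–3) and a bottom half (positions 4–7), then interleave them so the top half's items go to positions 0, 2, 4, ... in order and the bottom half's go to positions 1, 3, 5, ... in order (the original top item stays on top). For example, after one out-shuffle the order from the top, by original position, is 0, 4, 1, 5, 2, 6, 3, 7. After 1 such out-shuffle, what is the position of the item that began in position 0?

0

Position 0 is a fixed point of every out-shuffle, so the item never moves.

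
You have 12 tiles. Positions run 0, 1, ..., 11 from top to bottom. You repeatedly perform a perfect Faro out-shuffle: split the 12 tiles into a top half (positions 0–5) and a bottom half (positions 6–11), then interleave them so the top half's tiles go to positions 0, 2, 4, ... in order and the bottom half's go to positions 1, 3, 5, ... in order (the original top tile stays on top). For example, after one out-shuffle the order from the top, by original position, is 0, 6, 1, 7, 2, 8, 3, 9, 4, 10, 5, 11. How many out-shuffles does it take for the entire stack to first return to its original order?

10

The out-shuffle permutes the 12 positions with cycle lengths [1, 1, 10].
Every tile is home exactly when every cycle has completed a whole number of laps, i.e. after lcm(1, 10) = 10 out-shuffles.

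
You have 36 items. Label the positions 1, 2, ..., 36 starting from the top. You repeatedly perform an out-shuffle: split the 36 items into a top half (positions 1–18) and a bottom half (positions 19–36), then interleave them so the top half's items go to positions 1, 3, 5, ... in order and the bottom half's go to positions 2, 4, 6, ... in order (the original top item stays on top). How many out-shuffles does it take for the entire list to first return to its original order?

12

The out-shuffle permutes the 36 positions with cycle lengths [1, 1, 3, 3, 4, 12, 12].
Every item is home exactly when every cycle has completed a whole number of laps, i.e. after lcm(1, 3, 4, 12) = 12 out-shuffles.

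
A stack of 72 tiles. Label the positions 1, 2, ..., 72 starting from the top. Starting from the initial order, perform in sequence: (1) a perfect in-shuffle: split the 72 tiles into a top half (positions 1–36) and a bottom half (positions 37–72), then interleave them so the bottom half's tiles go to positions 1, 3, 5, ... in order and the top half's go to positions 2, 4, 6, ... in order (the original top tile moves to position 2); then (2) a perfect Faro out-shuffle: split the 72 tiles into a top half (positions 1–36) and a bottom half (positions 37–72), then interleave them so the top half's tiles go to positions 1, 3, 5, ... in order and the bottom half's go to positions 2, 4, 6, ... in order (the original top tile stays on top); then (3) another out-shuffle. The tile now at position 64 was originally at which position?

Undo the operations in reverse order, starting from position 64:
  undo op 3 (out-shuffle, from bottom half): 64 ← 68
  undo op 2 (out-shuffle, from bottom half): 68 ← 70
  undo op 1 (in-shuffle, from top half): 70 ← 35
So the tile at position 64 came from original position 35.

35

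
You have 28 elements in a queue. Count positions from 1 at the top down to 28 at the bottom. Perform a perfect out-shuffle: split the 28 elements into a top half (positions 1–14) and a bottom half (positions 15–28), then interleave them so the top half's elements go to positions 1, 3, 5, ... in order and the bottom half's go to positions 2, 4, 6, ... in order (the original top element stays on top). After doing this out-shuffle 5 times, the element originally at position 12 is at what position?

Track the element's position through each out-shuffle:
12 → 23 → 18 → 8 → 15 → 2

2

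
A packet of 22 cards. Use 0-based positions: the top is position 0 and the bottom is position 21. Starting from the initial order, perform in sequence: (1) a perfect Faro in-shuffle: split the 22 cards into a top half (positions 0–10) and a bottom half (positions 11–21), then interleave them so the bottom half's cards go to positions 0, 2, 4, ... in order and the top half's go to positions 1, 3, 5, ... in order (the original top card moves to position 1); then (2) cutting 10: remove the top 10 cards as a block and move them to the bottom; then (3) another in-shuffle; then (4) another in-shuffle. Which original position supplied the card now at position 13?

Undo the operations in reverse order, starting from position 13:
  undo op 4 (in-shuffle, from top half): 13 ← 6
  undo op 3 (in-shuffle, from bottom half): 6 ← 14
  undo op 2 (cut 10): 14 ← 2
  undo op 1 (in-shuffle, from bottom half): 2 ← 12
So the card at position 13 came from original position 12.

12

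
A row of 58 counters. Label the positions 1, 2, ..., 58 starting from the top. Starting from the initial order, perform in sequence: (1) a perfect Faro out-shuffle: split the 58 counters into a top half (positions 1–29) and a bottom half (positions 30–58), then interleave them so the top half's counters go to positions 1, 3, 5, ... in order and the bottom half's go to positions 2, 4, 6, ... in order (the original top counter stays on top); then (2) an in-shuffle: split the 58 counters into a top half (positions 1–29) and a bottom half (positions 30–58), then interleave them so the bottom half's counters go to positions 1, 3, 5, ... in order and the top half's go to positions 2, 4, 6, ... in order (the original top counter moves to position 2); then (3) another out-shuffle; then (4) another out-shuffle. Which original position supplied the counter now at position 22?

56

Undo the operations in reverse order, starting from position 22:
  undo op 4 (out-shuffle, from bottom half): 22 ← 40
  undo op 3 (out-shuffle, from bottom half): 40 ← 49
  undo op 2 (in-shuffle, from bottom half): 49 ← 54
  undo op 1 (out-shuffle, from bottom half): 54 ← 56
So the counter at position 22 came from original position 56.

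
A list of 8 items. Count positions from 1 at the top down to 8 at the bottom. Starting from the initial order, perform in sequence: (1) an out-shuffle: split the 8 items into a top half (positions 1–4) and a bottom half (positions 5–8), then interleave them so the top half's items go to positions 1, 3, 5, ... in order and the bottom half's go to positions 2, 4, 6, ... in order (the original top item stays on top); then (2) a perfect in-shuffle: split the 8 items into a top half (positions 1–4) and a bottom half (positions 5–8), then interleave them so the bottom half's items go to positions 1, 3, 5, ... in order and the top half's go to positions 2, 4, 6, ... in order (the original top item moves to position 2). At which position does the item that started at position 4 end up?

5

Track the item from position 4 forward through each operation:
  after op 1 (out-shuffle): 4 → 7
  after op 2 (in-shuffle): 7 → 5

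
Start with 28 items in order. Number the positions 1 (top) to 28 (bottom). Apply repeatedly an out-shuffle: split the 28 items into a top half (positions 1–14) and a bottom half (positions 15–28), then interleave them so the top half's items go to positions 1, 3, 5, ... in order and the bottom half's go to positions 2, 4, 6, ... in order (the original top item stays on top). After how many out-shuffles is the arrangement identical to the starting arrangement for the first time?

18

The out-shuffle permutes the 28 positions with cycle lengths [1, 1, 2, 6, 18].
Every item is home exactly when every cycle has completed a whole number of laps, i.e. after lcm(1, 2, 6, 18) = 18 out-shuffles.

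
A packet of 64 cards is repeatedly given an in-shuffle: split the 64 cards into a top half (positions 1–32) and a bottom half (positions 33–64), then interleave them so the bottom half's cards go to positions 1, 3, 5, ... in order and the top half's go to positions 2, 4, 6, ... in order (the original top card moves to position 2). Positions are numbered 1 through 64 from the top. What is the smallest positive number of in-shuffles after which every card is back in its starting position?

The in-shuffle permutes the 64 positions with cycle lengths [4, 12, 12, 12, 12, 12].
Every card is home exactly when every cycle has completed a whole number of laps, i.e. after lcm(4, 12) = 12 in-shuffles.

12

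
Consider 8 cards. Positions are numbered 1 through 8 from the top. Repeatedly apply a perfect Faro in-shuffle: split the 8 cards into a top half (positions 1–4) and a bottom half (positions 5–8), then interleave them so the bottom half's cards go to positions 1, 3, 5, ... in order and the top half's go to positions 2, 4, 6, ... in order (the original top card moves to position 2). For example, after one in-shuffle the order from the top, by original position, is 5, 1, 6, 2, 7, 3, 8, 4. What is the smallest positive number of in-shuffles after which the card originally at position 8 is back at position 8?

6

Follow position 8 under repeated in-shuffles:
8 → 7 → 5 → 1 → 2 → 4 → 8
It first returns after 6 in-shuffles.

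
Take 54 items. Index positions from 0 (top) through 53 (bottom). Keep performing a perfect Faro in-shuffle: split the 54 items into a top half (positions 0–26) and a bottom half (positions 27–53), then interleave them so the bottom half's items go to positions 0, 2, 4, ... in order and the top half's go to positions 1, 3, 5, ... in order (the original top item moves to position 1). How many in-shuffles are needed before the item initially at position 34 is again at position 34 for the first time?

10

Follow position 34 under repeated in-shuffles:
34 → 14 → 29 → 4 → 9 → 19 → 39 → 24 → 49 → 44 → 34
It first returns after 10 in-shuffles.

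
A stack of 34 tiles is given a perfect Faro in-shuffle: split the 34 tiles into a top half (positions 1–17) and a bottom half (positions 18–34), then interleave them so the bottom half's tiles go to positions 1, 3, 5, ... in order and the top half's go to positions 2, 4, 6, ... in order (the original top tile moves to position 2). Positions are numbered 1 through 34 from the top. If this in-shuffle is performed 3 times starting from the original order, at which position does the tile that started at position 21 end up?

28

Track the tile's position through each in-shuffle:
21 → 7 → 14 → 28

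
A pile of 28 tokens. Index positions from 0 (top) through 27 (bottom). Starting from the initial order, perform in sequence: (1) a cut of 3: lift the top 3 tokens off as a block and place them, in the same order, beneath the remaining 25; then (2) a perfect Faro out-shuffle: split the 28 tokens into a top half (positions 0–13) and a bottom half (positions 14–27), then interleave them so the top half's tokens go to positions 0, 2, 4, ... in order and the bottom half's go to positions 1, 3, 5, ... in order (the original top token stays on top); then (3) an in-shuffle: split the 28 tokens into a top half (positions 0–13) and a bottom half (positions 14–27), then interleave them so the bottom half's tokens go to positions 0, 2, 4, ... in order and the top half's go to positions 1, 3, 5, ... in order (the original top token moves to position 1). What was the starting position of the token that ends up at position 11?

Undo the operations in reverse order, starting from position 11:
  undo op 3 (in-shuffle, from top half): 11 ← 5
  undo op 2 (out-shuffle, from bottom half): 5 ← 16
  undo op 1 (cut 3): 16 ← 19
So the token at position 11 came from original position 19.

19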